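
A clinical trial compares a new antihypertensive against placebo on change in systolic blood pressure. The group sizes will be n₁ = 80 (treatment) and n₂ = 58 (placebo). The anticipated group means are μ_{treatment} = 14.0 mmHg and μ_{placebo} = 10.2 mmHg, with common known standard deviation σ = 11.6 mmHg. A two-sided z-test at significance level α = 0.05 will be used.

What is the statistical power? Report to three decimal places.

Standardized effect: d = |μ_{treatment} − μ_{placebo}| / σ = |14.0 − 10.2| / 11.6 = 0.3276
Noncentrality parameter: δ = d / √(1/n₁ + 1/n₂) = 0.3276 / √(1/80 + 1/58) = 1.8995
Two-sided α = 0.05 → critical value z_{0.025} = 1.960.
Power = Φ(δ − 1.960) + Φ(−δ − 1.960) = Φ(-0.060) + Φ(-3.859) = 0.4759 + 0.0001 = 0.4760.

Power ≈ 0.476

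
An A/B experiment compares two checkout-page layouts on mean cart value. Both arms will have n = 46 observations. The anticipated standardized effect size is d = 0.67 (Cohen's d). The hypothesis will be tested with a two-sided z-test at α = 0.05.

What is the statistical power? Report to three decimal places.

Noncentrality parameter: δ = d·√(n/2) = 0.67 × √(46/2) = 3.2132
Critical value for a two-sided test at α = 0.05: z_{α/2} = 1.960.
Power = Φ(δ − 1.960) + Φ(−δ − 1.960) = Φ(1.253) + Φ(-5.173) = 0.8949 + 0.0000 = 0.8949.

Power ≈ 0.895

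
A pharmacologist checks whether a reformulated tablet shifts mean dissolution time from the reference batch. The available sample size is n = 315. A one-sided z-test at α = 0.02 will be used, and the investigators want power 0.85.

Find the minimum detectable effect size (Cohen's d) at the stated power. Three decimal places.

Required noncentrality: δ = z_{0.02} + z_{0.15} = 2.054 + 1.036 = 3.090.
δ = d·√n ⇒ d = δ/√n = 3.090/√315 = 0.1741.

d ≈ 0.174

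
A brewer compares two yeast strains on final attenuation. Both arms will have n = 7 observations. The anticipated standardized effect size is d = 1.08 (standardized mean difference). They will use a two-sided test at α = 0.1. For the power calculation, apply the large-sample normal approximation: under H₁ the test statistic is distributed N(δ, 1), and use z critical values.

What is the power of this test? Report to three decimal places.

Power ≈ 0.647

Noncentrality parameter: δ = d·√(n/2) = 1.08 × √(7/2) = 2.0205
Critical value for a two-sided test at α = 0.1: z_{α/2} = 1.645.
Power = Φ(δ − 1.645) + Φ(−δ − 1.645) = Φ(0.376) + Φ(-3.665) = 0.6464 + 0.0001 = 0.6465.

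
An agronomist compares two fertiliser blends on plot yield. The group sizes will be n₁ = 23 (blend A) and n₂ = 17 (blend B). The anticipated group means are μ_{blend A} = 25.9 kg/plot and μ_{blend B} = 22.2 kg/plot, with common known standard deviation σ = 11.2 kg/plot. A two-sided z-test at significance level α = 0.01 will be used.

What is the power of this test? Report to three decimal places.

Power ≈ 0.062

Standardized effect: d = |μ_{blend A} − μ_{blend B}| / σ = |25.9 − 22.2| / 11.2 = 0.3304
Noncentrality parameter: δ = d / √(1/n₁ + 1/n₂) = 0.3304 / √(1/23 + 1/17) = 1.0329
Two-sided α = 0.01 → critical value z_{0.005} = 2.576.
Power = Φ(δ − 2.576) + Φ(−δ − 2.576) = Φ(-1.543) + Φ(-3.609) = 0.0614 + 0.0002 = 0.0616.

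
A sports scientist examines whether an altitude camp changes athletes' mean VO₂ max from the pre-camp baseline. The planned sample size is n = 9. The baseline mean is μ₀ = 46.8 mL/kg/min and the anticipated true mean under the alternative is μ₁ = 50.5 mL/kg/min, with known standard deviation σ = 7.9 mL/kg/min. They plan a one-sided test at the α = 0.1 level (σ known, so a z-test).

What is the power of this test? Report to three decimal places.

Power ≈ 0.549

Standardized effect: d = |μ₁ − μ₀| / σ = |50.5 − 46.8| / 7.9 = 0.4684
Noncentrality parameter: δ = d·√n = 0.4684 × √9 = 1.4051
One-sided α = 0.1 → critical value z_{0.1} = 1.282.
Power = P(Z > 1.282 − δ) = Φ(0.124) = 0.5491.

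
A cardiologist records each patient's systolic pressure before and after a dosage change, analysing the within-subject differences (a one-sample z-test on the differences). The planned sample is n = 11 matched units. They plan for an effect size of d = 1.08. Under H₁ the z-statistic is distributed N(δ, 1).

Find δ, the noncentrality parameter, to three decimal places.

The noncentrality parameter scales effect size by the design's sample-size factor: δ = d·√n = 1.08 × √11 = 3.5820

δ ≈ 3.582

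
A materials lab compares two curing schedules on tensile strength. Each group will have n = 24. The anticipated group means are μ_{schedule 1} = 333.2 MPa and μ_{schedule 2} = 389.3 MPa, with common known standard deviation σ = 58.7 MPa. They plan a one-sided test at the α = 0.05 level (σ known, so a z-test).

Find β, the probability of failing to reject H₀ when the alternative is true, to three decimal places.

Standardized effect: d = |μ_{schedule 1} − μ_{schedule 2}| / σ = |333.2 − 389.3| / 58.7 = 0.9557
Noncentrality parameter: δ = d·√(n/2) = 0.9557 × √(24/2) = 3.3107
One-sided α = 0.05 → critical value z_{0.05} = 1.645.
Power = Φ(δ − 1.645) = Φ(1.666) = 0.9521.
Type II error: β = 1 − power = 1 − 0.9521 = 0.0479.

β ≈ 0.048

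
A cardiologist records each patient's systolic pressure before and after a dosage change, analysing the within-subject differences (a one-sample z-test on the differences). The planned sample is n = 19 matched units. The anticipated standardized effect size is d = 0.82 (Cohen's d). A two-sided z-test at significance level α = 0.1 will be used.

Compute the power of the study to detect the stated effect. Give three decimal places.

Power ≈ 0.973

Noncentrality parameter: δ = d·√n = 0.82 × √19 = 3.5743
Two-sided α = 0.1 → critical value z_{0.05} = 1.645.
Power = Φ(δ − 1.645) + Φ(−δ − 1.645) = Φ(1.929) + Φ(-5.219) = 0.9732 + 0.0000 = 0.9732.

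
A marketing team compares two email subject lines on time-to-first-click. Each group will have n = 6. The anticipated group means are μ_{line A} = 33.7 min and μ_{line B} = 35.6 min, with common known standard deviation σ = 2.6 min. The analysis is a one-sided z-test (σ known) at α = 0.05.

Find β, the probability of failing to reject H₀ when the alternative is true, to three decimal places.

Standardized effect: d = |μ_{line A} − μ_{line B}| / σ = |33.7 − 35.6| / 2.6 = 0.7308
Noncentrality parameter: δ = d·√(n/2) = 0.7308 × √(6/2) = 1.2657
Critical value for a one-sided test at α = 0.05: z_α = 1.645.
Power = Φ(δ − 1.645) = Φ(-0.379) = 0.3523.
Type II error: β = 1 − power = 1 − 0.3523 = 0.6477.

β ≈ 0.648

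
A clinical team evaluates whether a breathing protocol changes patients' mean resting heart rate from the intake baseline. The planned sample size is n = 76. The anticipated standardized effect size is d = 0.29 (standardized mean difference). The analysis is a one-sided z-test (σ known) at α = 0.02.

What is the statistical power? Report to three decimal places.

Power ≈ 0.682

Noncentrality parameter: δ = d·√n = 0.29 × √76 = 2.5282
Critical value for a one-sided test at α = 0.02: z_α = 2.054.
Power = P(Z > 2.054 − δ) = Φ(0.474) = 0.6824.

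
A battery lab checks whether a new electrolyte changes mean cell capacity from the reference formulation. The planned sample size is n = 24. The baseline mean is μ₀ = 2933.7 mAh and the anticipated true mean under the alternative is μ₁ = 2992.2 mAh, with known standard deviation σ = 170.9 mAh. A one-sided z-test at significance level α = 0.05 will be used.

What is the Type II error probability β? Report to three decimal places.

Standardized effect: d = |μ₁ − μ₀| / σ = |2992.2 − 2933.7| / 170.9 = 0.3423
Noncentrality parameter: δ = d·√n = 0.3423 × √24 = 1.6769
Critical value for a one-sided test at α = 0.05: z_α = 1.645.
Power = P(Z > 1.645 − δ) = Φ(0.032) = 0.5128.
Type II error: β = 1 − power = 1 − 0.5128 = 0.4872.

β ≈ 0.487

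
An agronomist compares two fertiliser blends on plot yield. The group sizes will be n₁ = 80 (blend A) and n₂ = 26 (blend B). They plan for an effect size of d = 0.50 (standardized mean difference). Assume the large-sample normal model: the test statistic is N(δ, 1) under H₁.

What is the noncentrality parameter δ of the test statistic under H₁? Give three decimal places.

The noncentrality parameter scales effect size by the design's sample-size factor: δ = d / √(1/n₁ + 1/n₂) = 0.50 / √(1/80 + 1/26) = 2.2149

δ ≈ 2.215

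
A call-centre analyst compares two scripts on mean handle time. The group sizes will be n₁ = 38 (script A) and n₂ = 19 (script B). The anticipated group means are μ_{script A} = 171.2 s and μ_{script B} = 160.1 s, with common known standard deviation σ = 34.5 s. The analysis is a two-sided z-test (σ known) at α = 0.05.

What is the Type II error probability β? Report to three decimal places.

β ≈ 0.791

Standardized effect: d = |μ_{script A} − μ_{script B}| / σ = |171.2 − 160.1| / 34.5 = 0.3217
Noncentrality parameter: δ = d / √(1/n₁ + 1/n₂) = 0.3217 / √(1/38 + 1/19) = 1.1451
Two-sided α = 0.05 → critical value z_{0.025} = 1.960.
Power = Φ(δ − 1.960) + Φ(−δ − 1.960) = Φ(-0.815) + Φ(-3.105) = 0.2076 + 0.0010 = 0.2085.
Type II error: β = 1 − power = 1 − 0.2085 = 0.7915.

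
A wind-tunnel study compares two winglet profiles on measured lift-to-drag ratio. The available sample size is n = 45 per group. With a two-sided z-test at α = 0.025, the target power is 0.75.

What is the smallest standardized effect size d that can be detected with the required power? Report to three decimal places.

d ≈ 0.615

Required noncentrality: δ = z_{0.0125} + z_{0.25} = 2.241 + 0.674 = 2.916.
(Lower-tail contribution to power is negligible for δ > 0.)
δ = d·√(n/2) ⇒ d = δ/√(n/2) = 2.916/√(45/2) = 0.6147.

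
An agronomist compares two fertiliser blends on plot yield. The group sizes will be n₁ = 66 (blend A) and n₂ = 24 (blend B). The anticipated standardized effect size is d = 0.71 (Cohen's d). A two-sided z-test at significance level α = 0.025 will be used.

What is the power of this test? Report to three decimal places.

Noncentrality parameter: δ = d / √(1/n₁ + 1/n₂) = 0.71 / √(1/66 + 1/24) = 2.9786
Two-sided α = 0.025 → critical value z_{0.0125} = 2.241.
Power = Φ(δ − 2.241) + Φ(−δ − 2.241) = Φ(0.737) + Φ(-5.220) = 0.7695 + 0.0000 = 0.7695.

Power ≈ 0.770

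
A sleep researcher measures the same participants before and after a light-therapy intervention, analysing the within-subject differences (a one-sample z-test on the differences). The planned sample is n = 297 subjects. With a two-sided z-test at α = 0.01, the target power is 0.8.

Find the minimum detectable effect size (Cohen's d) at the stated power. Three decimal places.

d ≈ 0.198

Need Φ(δ − 2.576) = 0.8, so δ = 2.576 + 0.842 = 3.417.
(Lower-tail contribution to power is negligible for δ > 0.)
δ = d·√n ⇒ d = δ/√n = 3.417/√297 = 0.1983.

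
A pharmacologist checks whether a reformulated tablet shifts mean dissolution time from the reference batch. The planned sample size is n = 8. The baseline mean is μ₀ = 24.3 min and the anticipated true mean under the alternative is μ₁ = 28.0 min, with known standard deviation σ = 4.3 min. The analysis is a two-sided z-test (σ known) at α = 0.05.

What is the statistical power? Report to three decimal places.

Standardized effect: d = |μ₁ − μ₀| / σ = |28.0 − 24.3| / 4.3 = 0.8605
Noncentrality parameter: δ = d·√n = 0.8605 × √8 = 2.4338
Critical value for a two-sided test at α = 0.05: z_{α/2} = 1.960.
Power = Φ(δ − 1.960) + Φ(−δ − 1.960) = Φ(0.474) + Φ(-4.394) = 0.6822 + 0.0000 = 0.6822.

Power ≈ 0.682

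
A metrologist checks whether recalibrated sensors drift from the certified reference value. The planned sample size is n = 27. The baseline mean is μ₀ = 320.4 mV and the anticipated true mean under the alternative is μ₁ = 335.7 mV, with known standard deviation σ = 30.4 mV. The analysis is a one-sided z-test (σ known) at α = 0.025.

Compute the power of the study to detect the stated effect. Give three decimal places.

Standardized effect: d = |μ₁ − μ₀| / σ = |335.7 − 320.4| / 30.4 = 0.5033
Noncentrality parameter: δ = d·√n = 0.5033 × √27 = 2.6152
Critical value for a one-sided test at α = 0.025: z_α = 1.960.
Power = Φ(δ − 1.960) = Φ(0.655) = 0.7438.

Power ≈ 0.744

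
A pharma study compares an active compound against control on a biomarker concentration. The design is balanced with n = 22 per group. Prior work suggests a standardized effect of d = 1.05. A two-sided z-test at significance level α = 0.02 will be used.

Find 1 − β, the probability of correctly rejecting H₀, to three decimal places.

Power ≈ 0.876

Noncentrality parameter: δ = d·√(n/2) = 1.05 × √(22/2) = 3.4825
Critical value for a two-sided test at α = 0.02: z_{α/2} = 2.326.
Power = Φ(δ − 2.326) + Φ(−δ − 2.326) = Φ(1.156) + Φ(-5.809) = 0.8762 + 0.0000 = 0.8762.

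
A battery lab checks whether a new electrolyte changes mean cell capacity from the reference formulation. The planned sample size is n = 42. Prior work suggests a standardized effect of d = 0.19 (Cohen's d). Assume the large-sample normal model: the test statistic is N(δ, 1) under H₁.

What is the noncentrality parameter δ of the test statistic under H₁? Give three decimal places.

δ ≈ 1.231

The noncentrality parameter scales effect size by the design's sample-size factor: δ = d·√n = 0.19 × √42 = 1.2313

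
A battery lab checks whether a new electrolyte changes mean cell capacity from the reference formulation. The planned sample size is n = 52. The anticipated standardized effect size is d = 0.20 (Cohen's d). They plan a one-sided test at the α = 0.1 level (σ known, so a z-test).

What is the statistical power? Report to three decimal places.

Noncentrality parameter: λ = d·√n = 0.20 × √52 = 1.4422
One-sided α = 0.1 → critical value z_{0.1} = 1.282.
Power = Φ(λ − 1.282) = Φ(0.161) = 0.5638.

Power ≈ 0.564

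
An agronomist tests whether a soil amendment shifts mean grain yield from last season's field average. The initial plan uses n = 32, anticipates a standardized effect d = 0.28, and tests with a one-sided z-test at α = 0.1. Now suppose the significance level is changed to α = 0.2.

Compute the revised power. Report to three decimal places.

δ = d·√n = 0.28 × √32 = 1.5839 (unchanged). New critical value: z_{0.2} = 0.842.
Revised power = Φ(δ − 0.842) = Φ(0.742) = 0.7710.

Power ≈ 0.771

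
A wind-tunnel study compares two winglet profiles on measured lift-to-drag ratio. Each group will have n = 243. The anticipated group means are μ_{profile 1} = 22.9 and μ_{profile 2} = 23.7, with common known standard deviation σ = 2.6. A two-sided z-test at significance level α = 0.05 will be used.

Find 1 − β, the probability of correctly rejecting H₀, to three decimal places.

Power ≈ 0.924

Standardized effect: d = |μ_{profile 1} − μ_{profile 2}| / σ = |22.9 − 23.7| / 2.6 = 0.3077
Noncentrality parameter: δ = d·√(n/2) = 0.3077 × √(243/2) = 3.3916
Critical value for a two-sided test at α = 0.05: z_{α/2} = 1.960.
Power = Φ(δ − 1.960) + Φ(−δ − 1.960) = Φ(1.432) + Φ(-5.352) = 0.9239 + 0.0000 = 0.9239.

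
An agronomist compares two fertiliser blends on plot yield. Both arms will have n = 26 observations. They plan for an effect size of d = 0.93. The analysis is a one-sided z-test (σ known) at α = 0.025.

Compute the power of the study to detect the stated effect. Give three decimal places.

Noncentrality parameter: δ = d·√(n/2) = 0.93 × √(26/2) = 3.3532
One-sided α = 0.025 → critical value z_{0.025} = 1.960.
Power = P(Z > 1.960 − δ) = Φ(1.393) = 0.9182.

Power ≈ 0.918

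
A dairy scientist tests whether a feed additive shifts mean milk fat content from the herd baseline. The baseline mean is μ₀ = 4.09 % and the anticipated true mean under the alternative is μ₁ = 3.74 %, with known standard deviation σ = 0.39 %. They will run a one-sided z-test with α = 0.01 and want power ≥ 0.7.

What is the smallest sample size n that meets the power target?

Standardized effect: d = |μ₁ − μ₀| / σ = |3.74 − 4.09| / 0.39 = 0.8974
Set Φ(δ − 2.326) = 0.7; then δ − 2.326 = Φ⁻¹(0.7) = 0.524, giving δ = 2.851.
δ = d·√n ⇒ n = (δ/d)² = (2.851 / 0.8974)² = 10.09.
Round up to the next whole unit.

n = 11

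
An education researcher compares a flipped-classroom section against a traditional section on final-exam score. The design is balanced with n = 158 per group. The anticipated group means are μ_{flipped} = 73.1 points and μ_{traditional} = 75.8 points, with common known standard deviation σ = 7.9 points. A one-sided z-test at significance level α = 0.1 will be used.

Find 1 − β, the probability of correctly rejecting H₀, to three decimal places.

Power ≈ 0.960

Standardized effect: d = |μ_{flipped} − μ_{traditional}| / σ = |73.1 − 75.8| / 7.9 = 0.3418
Noncentrality parameter: δ = d·√(n/2) = 0.3418 × √(158/2) = 3.0377
One-sided α = 0.1 → critical value z_{0.1} = 1.282.
Power = P(Z > 1.282 − δ) = Φ(1.756) = 0.9605.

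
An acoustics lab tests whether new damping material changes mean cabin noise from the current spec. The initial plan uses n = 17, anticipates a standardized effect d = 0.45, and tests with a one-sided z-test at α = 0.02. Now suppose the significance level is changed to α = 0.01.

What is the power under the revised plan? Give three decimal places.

δ = d·√n = 0.45 × √17 = 1.8554 (unchanged). New critical value: z_{0.01} = 2.326.
Revised power = Φ(δ − 2.326) = Φ(-0.471) = 0.3188.

Power ≈ 0.319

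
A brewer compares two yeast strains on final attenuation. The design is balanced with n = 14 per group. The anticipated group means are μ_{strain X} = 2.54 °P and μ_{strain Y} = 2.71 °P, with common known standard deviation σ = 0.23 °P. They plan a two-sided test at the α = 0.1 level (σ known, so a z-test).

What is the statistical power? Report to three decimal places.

Standardized effect: d = |μ_{strain X} − μ_{strain Y}| / σ = |2.54 − 2.71| / 0.23 = 0.7391
Noncentrality parameter: δ = d·√(n/2) = 0.7391 × √(14/2) = 1.9556
Two-sided α = 0.1 → critical value z_{0.05} = 1.645.
Power = Φ(δ − 1.645) + Φ(−δ − 1.645) = Φ(0.311) + Φ(-3.600) = 0.6220 + 0.0002 = 0.6221.

Power ≈ 0.622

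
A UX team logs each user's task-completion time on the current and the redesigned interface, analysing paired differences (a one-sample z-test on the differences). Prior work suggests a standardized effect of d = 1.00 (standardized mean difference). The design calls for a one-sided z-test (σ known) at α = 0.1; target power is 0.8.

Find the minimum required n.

Set Φ(δ − 1.282) = 0.8; then δ − 1.282 = Φ⁻¹(0.8) = 0.842, giving δ = 2.123.
δ = d·√n ⇒ n = (δ/d)² = (2.123 / 1.00)² = 4.51.
Round up to the next whole unit.

n = 5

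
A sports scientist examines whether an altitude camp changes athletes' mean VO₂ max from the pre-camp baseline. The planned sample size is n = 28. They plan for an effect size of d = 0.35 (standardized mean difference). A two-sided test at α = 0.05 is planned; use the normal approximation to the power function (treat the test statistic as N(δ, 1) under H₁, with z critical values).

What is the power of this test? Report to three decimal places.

Noncentrality parameter: λ = d·√n = 0.35 × √28 = 1.8520
Two-sided α = 0.05 → critical value z_{0.025} = 1.960.
Power = Φ(λ − 1.960) + Φ(−λ − 1.960) = Φ(-0.108) + Φ(-3.812) = 0.4570 + 0.0001 = 0.4571.

Power ≈ 0.457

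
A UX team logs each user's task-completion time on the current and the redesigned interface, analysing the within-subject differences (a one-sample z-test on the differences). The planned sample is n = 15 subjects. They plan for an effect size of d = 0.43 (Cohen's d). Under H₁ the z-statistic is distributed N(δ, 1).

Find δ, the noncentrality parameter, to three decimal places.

The noncentrality parameter scales effect size by the design's sample-size factor: δ = d·√n = 0.43 × √15 = 1.6654

δ ≈ 1.665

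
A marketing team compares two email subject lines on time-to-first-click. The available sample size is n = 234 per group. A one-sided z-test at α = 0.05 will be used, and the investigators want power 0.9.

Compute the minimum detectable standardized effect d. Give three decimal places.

d ≈ 0.271

Need Φ(δ − 1.645) = 0.9, so δ = 1.645 + 1.282 = 2.926.
δ = d·√(n/2) ⇒ d = δ/√(n/2) = 2.926/√(234/2) = 0.2705.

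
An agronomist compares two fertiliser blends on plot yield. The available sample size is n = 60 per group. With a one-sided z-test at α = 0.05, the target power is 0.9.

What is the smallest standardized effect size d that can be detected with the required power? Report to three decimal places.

d ≈ 0.534

Required noncentrality: δ = z_{0.05} + z_{0.10} = 1.645 + 1.282 = 2.926.
δ = d·√(n/2) ⇒ d = δ/√(n/2) = 2.926/√(60/2) = 0.5343.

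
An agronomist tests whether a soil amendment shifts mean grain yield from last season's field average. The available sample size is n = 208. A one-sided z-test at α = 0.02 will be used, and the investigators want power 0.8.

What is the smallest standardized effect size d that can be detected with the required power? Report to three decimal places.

d ≈ 0.201

Required noncentrality: δ = z_{0.02} + z_{0.20} = 2.054 + 0.842 = 2.895.
δ = d·√n ⇒ d = δ/√n = 2.895/√208 = 0.2008.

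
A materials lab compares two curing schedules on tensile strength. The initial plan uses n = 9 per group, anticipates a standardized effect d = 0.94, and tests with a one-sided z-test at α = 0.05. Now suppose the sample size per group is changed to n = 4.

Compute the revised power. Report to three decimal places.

Power ≈ 0.376

With n = 4 per group: δ = d·√(n/2) = 0.94 × √(4/2) = 1.3294. Critical value z_{0.05} = 1.645.
Revised power = P(Z > 1.645 − δ) = Φ(-0.315) = 0.3762.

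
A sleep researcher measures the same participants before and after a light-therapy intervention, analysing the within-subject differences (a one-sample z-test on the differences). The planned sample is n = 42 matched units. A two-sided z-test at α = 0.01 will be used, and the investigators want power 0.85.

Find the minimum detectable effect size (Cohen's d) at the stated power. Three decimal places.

Need Φ(δ − 2.576) = 0.85, so δ = 2.576 + 1.036 = 3.612.
(Lower-tail contribution to power is negligible for δ > 0.)
δ = d·√n ⇒ d = δ/√n = 3.612/√42 = 0.5574.

d ≈ 0.557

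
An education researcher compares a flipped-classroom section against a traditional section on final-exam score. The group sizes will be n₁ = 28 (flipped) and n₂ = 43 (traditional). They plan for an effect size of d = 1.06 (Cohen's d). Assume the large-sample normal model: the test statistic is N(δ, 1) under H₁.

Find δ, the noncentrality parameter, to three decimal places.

The noncentrality parameter scales effect size by the design's sample-size factor: δ = d / √(1/n₁ + 1/n₂) = 1.06 / √(1/28 + 1/43) = 4.3651

δ ≈ 4.365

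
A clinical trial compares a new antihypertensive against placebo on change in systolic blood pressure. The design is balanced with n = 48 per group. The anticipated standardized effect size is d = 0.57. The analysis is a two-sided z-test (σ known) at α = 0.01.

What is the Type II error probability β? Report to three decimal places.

Noncentrality parameter: λ = d·√(n/2) = 0.57 × √(48/2) = 2.7924
Critical value for a two-sided test at α = 0.01: z_{α/2} = 2.576.
Power = Φ(λ − 2.576) + Φ(−λ − 2.576) = Φ(0.217) + Φ(-5.368) = 0.5857 + 0.0000 = 0.5857.
Type II error: β = 1 − power = 1 − 0.5857 = 0.4143.

β ≈ 0.414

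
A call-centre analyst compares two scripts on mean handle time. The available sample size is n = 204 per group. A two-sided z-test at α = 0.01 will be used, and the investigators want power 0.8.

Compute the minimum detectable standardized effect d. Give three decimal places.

d ≈ 0.338

Need Φ(δ − 2.576) = 0.8, so δ = 2.576 + 0.842 = 3.417.
(Lower-tail contribution to power is negligible for δ > 0.)
δ = d·√(n/2) ⇒ d = δ/√(n/2) = 3.417/√(204/2) = 0.3384.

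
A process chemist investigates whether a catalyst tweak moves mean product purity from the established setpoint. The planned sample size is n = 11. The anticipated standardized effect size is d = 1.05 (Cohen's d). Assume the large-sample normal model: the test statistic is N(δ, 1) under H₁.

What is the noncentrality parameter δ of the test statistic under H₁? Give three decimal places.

δ = d·√n = 1.05 × √11 = 3.4825

δ ≈ 3.482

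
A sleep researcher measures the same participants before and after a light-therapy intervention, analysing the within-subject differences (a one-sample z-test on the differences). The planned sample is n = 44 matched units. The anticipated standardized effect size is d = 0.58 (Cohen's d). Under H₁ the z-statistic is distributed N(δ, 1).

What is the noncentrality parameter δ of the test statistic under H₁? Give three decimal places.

δ ≈ 3.847

The noncentrality parameter scales effect size by the design's sample-size factor: δ = d·√n = 0.58 × √44 = 3.8473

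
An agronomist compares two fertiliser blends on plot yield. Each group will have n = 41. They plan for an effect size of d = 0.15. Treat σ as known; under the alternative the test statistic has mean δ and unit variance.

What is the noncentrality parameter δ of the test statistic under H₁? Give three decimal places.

δ ≈ 0.679

δ = d·√(n/2) = 0.15 × √(41/2) = 0.6792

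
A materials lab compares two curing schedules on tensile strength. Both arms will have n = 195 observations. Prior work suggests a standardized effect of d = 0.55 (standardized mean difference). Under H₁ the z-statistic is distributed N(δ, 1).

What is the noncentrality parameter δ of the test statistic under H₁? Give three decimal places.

δ = d·√(n/2) = 0.55 × √(195/2) = 5.4308

δ ≈ 5.431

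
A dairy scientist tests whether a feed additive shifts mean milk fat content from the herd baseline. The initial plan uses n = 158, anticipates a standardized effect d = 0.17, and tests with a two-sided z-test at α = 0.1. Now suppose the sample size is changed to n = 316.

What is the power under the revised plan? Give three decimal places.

Power ≈ 0.916

With n = 316: δ = d·√n = 0.17 × √316 = 3.0220. Critical value z_{0.05} = 1.645.
Revised power = Φ(δ − 1.645) + Φ(−δ − 1.645) = Φ(1.377) + Φ(-4.667) = 0.9158 + 0.0000 = 0.9158.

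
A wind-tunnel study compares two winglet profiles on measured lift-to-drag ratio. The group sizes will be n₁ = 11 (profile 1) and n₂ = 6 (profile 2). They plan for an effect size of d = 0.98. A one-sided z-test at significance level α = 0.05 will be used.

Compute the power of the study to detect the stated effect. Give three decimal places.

Noncentrality parameter: λ = d / √(1/n₁ + 1/n₂) = 0.98 / √(1/11 + 1/6) = 1.9310
Critical value for a one-sided test at α = 0.05: z_α = 1.645.
Power = P(Z > 1.645 − λ) = Φ(0.286) = 0.6126.

Power ≈ 0.613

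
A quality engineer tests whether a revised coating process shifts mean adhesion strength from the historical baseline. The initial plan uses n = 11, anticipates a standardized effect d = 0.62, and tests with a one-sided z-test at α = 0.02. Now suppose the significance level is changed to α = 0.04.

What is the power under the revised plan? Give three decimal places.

δ = d·√n = 0.62 × √11 = 2.0563 (unchanged). New critical value: z_{0.04} = 1.751.
Revised power = P(Z > 1.751 − δ) = Φ(0.306) = 0.6201.

Power ≈ 0.620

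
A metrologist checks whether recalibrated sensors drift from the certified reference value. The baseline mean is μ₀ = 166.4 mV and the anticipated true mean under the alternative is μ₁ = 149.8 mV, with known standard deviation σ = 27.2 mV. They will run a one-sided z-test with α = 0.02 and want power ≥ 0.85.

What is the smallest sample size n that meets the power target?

Standardized effect: d = |μ₁ − μ₀| / σ = |149.8 − 166.4| / 27.2 = 0.6103
For power 0.85 need Φ(δ − z_{0.02}) = 0.85, so δ = z_{0.02} + z_{0.15} = 2.054 + 1.036 = 3.090.
δ = d·√n ⇒ n = (δ/d)² = (3.090 / 0.6103)² = 25.64.
Round up to the next whole unit.

n = 26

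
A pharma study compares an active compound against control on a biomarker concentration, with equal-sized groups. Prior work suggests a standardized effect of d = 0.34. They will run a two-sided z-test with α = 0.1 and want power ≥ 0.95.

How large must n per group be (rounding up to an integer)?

n = 188 per group

For power 0.95 need Φ(δ − z_{0.05}) = 0.95, so δ = z_{0.05} + z_{0.05} = 1.645 + 1.645 = 3.290.
(For δ > 0 the lower-tail rejection region contributes negligibly to power, so the one-term inversion is standard.)
δ = d·√(n/2) ⇒ n = 2(δ/d)² = 2 × (3.290 / 0.34)² = 187.23.
Round up to the next whole unit.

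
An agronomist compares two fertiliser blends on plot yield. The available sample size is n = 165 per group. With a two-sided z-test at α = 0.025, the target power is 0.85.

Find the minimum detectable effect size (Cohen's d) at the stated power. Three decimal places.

Required noncentrality: δ = z_{0.0125} + z_{0.15} = 2.241 + 1.036 = 3.278.
(Lower-tail contribution to power is negligible for δ > 0.)
δ = d·√(n/2) ⇒ d = δ/√(n/2) = 3.278/√(165/2) = 0.3609.

d ≈ 0.361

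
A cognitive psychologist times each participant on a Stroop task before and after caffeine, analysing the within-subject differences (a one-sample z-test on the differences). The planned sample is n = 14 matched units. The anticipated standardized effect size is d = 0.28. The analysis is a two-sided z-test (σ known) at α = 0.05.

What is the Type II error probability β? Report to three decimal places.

β ≈ 0.818

Noncentrality parameter: δ = d·√n = 0.28 × √14 = 1.0477
Two-sided α = 0.05 → critical value z_{0.025} = 1.960.
Power = Φ(δ − 1.960) + Φ(−δ − 1.960) = Φ(-0.912) + Φ(-3.008) = 0.1808 + 0.0013 = 0.1821.
Type II error: β = 1 − power = 1 − 0.1821 = 0.8179.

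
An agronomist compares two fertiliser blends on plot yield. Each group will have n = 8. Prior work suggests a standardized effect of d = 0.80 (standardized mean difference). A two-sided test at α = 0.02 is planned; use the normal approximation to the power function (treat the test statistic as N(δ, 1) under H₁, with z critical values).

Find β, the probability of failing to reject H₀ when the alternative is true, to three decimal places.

β ≈ 0.766

Noncentrality parameter: δ = d·√(n/2) = 0.80 × √(8/2) = 1.6000
Two-sided α = 0.02 → critical value z_{0.01} = 2.326.
Power = Φ(δ − 2.326) + Φ(−δ − 2.326) = Φ(-0.726) + Φ(-3.926) = 0.2338 + 0.0000 = 0.2339.
Type II error: β = 1 − power = 1 − 0.2339 = 0.7661.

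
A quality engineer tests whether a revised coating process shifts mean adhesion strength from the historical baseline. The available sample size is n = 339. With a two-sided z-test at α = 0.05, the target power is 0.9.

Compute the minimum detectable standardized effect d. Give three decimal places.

d ≈ 0.176

Required noncentrality: δ = z_{0.025} + z_{0.10} = 1.960 + 1.282 = 3.242.
(Lower-tail contribution to power is negligible for δ > 0.)
δ = d·√n ⇒ d = δ/√n = 3.242/√339 = 0.1761.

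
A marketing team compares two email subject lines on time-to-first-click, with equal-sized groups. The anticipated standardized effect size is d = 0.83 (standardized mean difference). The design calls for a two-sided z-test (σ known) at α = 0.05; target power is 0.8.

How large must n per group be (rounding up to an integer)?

Set Φ(δ − 1.960) = 0.8; then δ − 1.960 = Φ⁻¹(0.8) = 0.842, giving δ = 2.802.
(Ignoring the negligible lower-tail rejection probability gives the usual closed-form inversion.)
δ = d·√(n/2) ⇒ n = 2(δ/d)² = 2 × (2.802 / 0.83)² = 22.79.
Round up to the next whole unit.

n = 23 per group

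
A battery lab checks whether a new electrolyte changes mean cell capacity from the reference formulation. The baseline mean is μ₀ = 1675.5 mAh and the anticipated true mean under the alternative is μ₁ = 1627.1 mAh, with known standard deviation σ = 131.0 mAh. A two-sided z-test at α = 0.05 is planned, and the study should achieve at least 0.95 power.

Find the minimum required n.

Standardized effect: d = |μ₁ − μ₀| / σ = |1627.1 − 1675.5| / 131.0 = 0.3695
Set Φ(δ − 1.960) = 0.95; then δ − 1.960 = Φ⁻¹(0.95) = 1.645, giving δ = 3.605.
(The Φ(−δ − z_{α/2}) term is vanishingly small for δ > 0 and is dropped in the standard sample-size formula.)
δ = d·√n ⇒ n = (δ/d)² = (3.605 / 0.3695)² = 95.20.
Rounding up, n = 96.

n = 96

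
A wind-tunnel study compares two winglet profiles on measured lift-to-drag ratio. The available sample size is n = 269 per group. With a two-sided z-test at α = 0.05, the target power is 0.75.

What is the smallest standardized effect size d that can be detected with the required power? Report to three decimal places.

d ≈ 0.227

Need Φ(δ − 1.960) = 0.75, so δ = 1.960 + 0.674 = 2.634.
(Lower-tail contribution to power is negligible for δ > 0.)
δ = d·√(n/2) ⇒ d = δ/√(n/2) = 2.634/√(269/2) = 0.2272.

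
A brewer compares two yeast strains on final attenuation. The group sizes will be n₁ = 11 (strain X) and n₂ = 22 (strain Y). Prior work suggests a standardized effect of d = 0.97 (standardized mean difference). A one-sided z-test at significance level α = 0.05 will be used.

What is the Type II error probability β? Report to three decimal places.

Noncentrality parameter: δ = d / √(1/n₁ + 1/n₂) = 0.97 / √(1/11 + 1/22) = 2.6268
Critical value for a one-sided test at α = 0.05: z_α = 1.645.
Power = P(Z > 1.645 − δ) = Φ(0.982) = 0.8369.
Type II error: β = 1 − power = 1 − 0.8369 = 0.1631.

β ≈ 0.163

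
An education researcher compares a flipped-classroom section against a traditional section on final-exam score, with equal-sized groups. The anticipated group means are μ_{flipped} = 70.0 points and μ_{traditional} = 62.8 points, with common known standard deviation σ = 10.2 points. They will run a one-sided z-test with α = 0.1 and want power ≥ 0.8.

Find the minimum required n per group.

n = 19 per group

Standardized effect: d = |μ_{flipped} − μ_{traditional}| / σ = |70.0 − 62.8| / 10.2 = 0.7059
For power 0.8 need Φ(δ − z_{0.1}) = 0.8, so δ = z_{0.1} + z_{0.20} = 1.282 + 0.842 = 2.123.
δ = d·√(n/2) ⇒ n = 2(δ/d)² = 2 × (2.123 / 0.7059)² = 18.09.
Rounding up, n = 19 per group.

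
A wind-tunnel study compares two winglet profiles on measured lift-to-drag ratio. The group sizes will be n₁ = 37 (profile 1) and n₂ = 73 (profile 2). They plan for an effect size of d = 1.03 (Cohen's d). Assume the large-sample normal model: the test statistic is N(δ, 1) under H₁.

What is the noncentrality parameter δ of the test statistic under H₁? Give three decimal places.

δ ≈ 5.104

The noncentrality parameter scales effect size by the design's sample-size factor: δ = d / √(1/n₁ + 1/n₂) = 1.03 / √(1/37 + 1/73) = 5.1039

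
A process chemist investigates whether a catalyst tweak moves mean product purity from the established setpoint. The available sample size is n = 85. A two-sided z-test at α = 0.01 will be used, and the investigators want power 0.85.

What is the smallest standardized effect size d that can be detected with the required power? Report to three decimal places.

Need Φ(δ − 2.576) = 0.85, so δ = 2.576 + 1.036 = 3.612.
(Lower-tail contribution to power is negligible for δ > 0.)
δ = d·√n ⇒ d = δ/√n = 3.612/√85 = 0.3918.

d ≈ 0.392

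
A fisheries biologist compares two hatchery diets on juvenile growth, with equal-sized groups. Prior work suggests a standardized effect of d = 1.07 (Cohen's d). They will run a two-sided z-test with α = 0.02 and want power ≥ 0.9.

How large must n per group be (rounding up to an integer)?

Set Φ(δ − 2.326) = 0.9; then δ − 2.326 = Φ⁻¹(0.9) = 1.282, giving δ = 3.608.
(Ignoring the negligible lower-tail rejection probability gives the usual closed-form inversion.)
δ = d·√(n/2) ⇒ n = 2(δ/d)² = 2 × (3.608 / 1.07)² = 22.74.
Round up to the next whole unit.

n = 23 per group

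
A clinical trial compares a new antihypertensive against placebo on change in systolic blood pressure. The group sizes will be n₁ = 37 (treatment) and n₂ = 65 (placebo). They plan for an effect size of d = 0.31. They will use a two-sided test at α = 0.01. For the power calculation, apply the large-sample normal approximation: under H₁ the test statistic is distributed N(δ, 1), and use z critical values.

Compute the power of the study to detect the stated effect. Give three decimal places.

Noncentrality parameter: δ = d / √(1/n₁ + 1/n₂) = 0.31 / √(1/37 + 1/65) = 1.5053
Two-sided α = 0.01 → critical value z_{0.005} = 2.576.
Power = Φ(δ − 2.576) + Φ(−δ − 2.576) = Φ(-1.071) + Φ(-4.081) = 0.1422 + 0.0000 = 0.1422.

Power ≈ 0.142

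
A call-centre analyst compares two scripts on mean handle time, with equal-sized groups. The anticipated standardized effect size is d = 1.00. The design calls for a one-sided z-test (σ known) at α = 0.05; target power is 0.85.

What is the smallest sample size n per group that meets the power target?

For power 0.85 need Φ(δ − z_{0.05}) = 0.85, so δ = z_{0.05} + z_{0.15} = 1.645 + 1.036 = 2.681.
δ = d·√(n/2) ⇒ n = 2(δ/d)² = 2 × (2.681 / 1.00)² = 14.38.
Rounding up, n = 15 per group.

n = 15 per group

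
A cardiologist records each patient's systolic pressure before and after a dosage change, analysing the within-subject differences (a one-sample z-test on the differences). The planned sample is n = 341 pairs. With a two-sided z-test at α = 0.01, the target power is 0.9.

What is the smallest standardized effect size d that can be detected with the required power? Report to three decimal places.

d ≈ 0.209

Need Φ(δ − 2.576) = 0.9, so δ = 2.576 + 1.282 = 3.857.
(The second rejection-region term Φ(−δ − z_{α/2}) is negligible and dropped.)
δ = d·√n ⇒ d = δ/√n = 3.857/√341 = 0.2089.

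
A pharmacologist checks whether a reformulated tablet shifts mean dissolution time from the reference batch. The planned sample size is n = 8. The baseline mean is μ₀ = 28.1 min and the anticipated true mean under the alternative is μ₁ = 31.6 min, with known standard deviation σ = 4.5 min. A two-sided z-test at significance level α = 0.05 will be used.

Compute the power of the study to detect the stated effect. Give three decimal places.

Standardized effect: d = |μ₁ − μ₀| / σ = |31.6 − 28.1| / 4.5 = 0.7778
Noncentrality parameter: δ = d·√n = 0.7778 × √8 = 2.1999
Two-sided α = 0.05 → critical value z_{0.025} = 1.960.
Power = Φ(δ − 1.960) + Φ(−δ − 1.960) = Φ(0.240) + Φ(-4.160) = 0.5948 + 0.0000 = 0.5948.

Power ≈ 0.595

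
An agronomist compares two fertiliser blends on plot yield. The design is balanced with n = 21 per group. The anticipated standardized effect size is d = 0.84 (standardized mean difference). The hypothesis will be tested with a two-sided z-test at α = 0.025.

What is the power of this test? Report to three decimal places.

Power ≈ 0.685

Noncentrality parameter: δ = d·√(n/2) = 0.84 × √(21/2) = 2.7219
Critical value for a two-sided test at α = 0.025: z_{α/2} = 2.241.
Power = Φ(δ − 2.241) + Φ(−δ − 2.241) = Φ(0.481) + Φ(-4.963) = 0.6846 + 0.0000 = 0.6846.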